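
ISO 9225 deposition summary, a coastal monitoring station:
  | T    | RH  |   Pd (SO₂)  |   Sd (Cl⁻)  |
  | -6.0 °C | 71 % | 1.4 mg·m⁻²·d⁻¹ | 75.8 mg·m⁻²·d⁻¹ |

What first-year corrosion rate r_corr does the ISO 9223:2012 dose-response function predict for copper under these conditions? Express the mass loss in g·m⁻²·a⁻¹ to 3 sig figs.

copper: T≤10 °C ⇒ hinge +0.126·(-6.0−10) = -2.0160
  SO₂ term: 0.0053·1.4^0.26·exp(0.059·71-2.0160) = 0.05081
  Sd branch = 0.01025·Sd^0.27·e^(0.036·RH+0.049·T) = 0.3167 μm/a
  sum: 0.05081 + 0.3167 → r_corr = 0.3675 μm/a
Convert to mass loss: 0.3675 μm/a × 8.96 g/cm³ = 3.293 g·m⁻²·a⁻¹

r_corr = 3.29 g·m⁻²·a⁻¹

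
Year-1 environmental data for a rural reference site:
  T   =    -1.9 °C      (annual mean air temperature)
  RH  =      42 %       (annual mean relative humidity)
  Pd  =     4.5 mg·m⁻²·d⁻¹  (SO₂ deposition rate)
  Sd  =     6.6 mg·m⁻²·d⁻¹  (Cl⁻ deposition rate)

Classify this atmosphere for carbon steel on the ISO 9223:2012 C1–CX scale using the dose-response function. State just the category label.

C2

carbon steel: T≤10 °C ⇒ hinge +0.150·(-1.9−10) = -1.7850
  SO₂ term: 1.77·4.5^0.52·exp(0.02·42-1.7850) = 1.504
  Sd branch = 0.102·Sd^0.62·e^(0.033·RH+0.04·T) = 1.218 μm/a
  sum: 1.504 + 1.218 → r_corr = 2.722 μm/a
2.72 μm/a falls in (1.3, 25] for carbon steel → category C2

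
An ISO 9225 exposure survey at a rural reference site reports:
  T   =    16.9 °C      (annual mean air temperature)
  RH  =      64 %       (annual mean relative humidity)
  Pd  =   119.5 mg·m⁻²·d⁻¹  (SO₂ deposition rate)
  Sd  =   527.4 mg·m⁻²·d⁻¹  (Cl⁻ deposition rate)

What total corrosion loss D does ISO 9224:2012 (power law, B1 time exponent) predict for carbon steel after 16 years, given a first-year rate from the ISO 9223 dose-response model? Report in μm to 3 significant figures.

D(16) = 569 μm

carbon steel: T>10 °C ⇒ hinge -0.054·(16.9−10) = -0.3726
  SO₂ term: 1.77·119.5^0.52·exp(0.02·64-0.3726) = 52.76
  Cl⁻ term: 0.102·527.4^0.62·exp(0.033·64+0.04·16.9) = 80.75
  sum: 52.76 + 80.75 → r_corr = 133.5 μm/a
Long-term exponent b (ISO 9224 Table 2, B1) = 0.523
  D(16) = 133.5 × 16^0.523 = 133.5 × 4.263 = 569.2 μm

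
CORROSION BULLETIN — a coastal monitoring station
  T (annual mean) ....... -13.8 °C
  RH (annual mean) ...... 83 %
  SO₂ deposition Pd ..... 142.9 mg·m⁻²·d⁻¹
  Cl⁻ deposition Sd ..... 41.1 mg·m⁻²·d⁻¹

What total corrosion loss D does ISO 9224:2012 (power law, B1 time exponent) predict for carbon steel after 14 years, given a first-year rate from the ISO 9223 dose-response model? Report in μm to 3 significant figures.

D(14) = 49.9 μm

carbon steel: T≤10 °C ⇒ hinge +0.150·(-13.8−10) = -3.5700
  sulphur-dioxide contribution → 3.46 μm/a
  chloride contribution → 9.099 μm/a
  ⇒ r_corr(carbon steel) = 12.56 μm/a
Long-term exponent b (ISO 9224 Table 2, B1) = 0.523
  D(14) = 12.56 × 14^0.523 = 12.56 × 3.976 = 49.93 μm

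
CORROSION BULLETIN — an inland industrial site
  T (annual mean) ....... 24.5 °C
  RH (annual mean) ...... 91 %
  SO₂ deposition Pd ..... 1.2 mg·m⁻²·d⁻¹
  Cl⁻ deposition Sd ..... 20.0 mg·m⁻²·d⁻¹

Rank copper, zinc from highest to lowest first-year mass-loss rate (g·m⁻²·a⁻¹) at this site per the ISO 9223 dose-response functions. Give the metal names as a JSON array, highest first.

copper: f(T) = -0.080·(T−10) [T>10 °C] = -1.1600
  Pd branch = 0.0053·Pd^0.26·e^(0.059·RH+f) = 0.3739 μm/a
  Sd branch = 0.01025·Sd^0.27·e^(0.036·RH+0.049·T) = 2.024 μm/a
  r_corr = 0.3739 + 2.024 = 2.398 μm/a
  mass loss = 2.398 μm/a × 8.96 g/cm³ = 21.48 g·m⁻²·a⁻¹
zinc: T>10 °C ⇒ hinge -0.071·(24.5−10) = -1.0295
  SO₂ term: 0.0129·1.2^0.44·exp(0.046·91-1.0295) = 0.3283
  Cl⁻ term: 0.0175·20.0^0.57·exp(0.008·91+0.085·24.5) = 1.604
  sum: 0.3283 + 1.604 → r_corr = 1.932 μm/a
  mass loss = 1.932 μm/a × 7.14 g/cm³ = 13.8 g·m⁻²·a⁻¹
Ordering by g·m⁻²·a⁻¹: copper (21.5) > zinc (13.8)

["copper", "zinc"]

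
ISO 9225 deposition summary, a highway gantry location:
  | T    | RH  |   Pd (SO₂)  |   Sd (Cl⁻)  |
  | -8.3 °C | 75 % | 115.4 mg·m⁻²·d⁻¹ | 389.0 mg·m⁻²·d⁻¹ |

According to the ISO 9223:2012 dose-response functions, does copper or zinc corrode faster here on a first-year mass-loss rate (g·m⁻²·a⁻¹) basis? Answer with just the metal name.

copper: temperature factor f = +0.126·(-18.3) = -2.3058
  sulphur-dioxide contribution → 0.1516 μm/a
  chloride contribution → 0.5081 μm/a
  total first-year rate 0.6598 μm/a
  mass loss = 0.6598 μm/a × 8.96 g/cm³ = 5.912 g·m⁻²·a⁻¹
zinc: f(T) = +0.038·(T−10) [T≤10 °C] = -0.6954
  sulphur-dioxide contribution → 1.638 μm/a
  chloride contribution → 0.4715 μm/a
  ⇒ r_corr(zinc) = 2.109 μm/a
  mass loss = 2.109 μm/a × 7.14 g/cm³ = 15.06 g·m⁻²·a⁻¹
Ordering by g·m⁻²·a⁻¹: zinc (15.1) > copper (5.91)

zinc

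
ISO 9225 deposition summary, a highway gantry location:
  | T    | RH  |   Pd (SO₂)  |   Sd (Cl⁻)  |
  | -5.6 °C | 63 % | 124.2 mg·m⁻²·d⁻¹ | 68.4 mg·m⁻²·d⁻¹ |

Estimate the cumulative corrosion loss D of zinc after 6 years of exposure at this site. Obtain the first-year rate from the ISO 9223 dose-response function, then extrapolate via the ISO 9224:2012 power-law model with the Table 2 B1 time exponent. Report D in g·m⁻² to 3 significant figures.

zinc: T≤10 °C ⇒ hinge +0.038·(-5.6−10) = -0.5928
  sulphur-dioxide contribution → 1.079 μm/a
  chloride contribution → 0.2001 μm/a
  total first-year rate 1.279 μm/a
ISO 9224: D(t) = r_corr · t^b with b = 0.813 (zinc, B1)
  D(6) = 1.279 × 6^0.813 = 1.279 × 4.292 = 5.491 μm
  Mass loss = 5.491 μm × 7.14 g/cm³ = 39.2 g·m⁻²

D(6) = 39.2 g·m⁻²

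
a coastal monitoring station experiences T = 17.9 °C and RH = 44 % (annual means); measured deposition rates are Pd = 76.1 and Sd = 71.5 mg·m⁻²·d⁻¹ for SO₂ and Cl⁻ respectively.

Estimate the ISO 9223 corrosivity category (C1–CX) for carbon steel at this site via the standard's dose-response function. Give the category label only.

carbon steel: T>10 °C ⇒ hinge -0.054·(17.9−10) = -0.4266
  sulphur-dioxide contribution → 26.5 μm/a
  chloride contribution → 12.58 μm/a
  total first-year rate 39.08 μm/a
ISO 9223 Table 2 (carbon steel): 25 < 39.1 ≤ 50 μm/a ⇒ C3

C3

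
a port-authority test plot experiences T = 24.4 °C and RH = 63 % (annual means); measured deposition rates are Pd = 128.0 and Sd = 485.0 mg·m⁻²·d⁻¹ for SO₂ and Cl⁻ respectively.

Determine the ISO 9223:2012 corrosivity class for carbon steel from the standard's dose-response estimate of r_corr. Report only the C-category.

C5

carbon steel: f(T) = -0.054·(T−10) [T>10 °C] = -0.7776
  Pd branch = 1.77·Pd^0.52·e^(0.02·RH+f) = 35.75 μm/a
  Cl⁻ term: 0.102·485.0^0.62·exp(0.033·63+0.04·24.4) = 100.1
  r_corr = 35.75 + 100.1 = 135.9 μm/a
Category bounds: 80…200 μm/a bracket r_corr ⇒ C5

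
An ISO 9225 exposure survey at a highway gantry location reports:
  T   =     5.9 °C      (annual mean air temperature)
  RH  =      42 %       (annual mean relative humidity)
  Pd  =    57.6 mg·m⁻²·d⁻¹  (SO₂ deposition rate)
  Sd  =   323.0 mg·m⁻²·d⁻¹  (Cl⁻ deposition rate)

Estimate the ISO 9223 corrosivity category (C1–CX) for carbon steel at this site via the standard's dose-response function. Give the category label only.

C3

carbon steel: f(T) = +0.150·(T−10) [T≤10 °C] = -0.6150
  Pd branch = 1.77·Pd^0.52·e^(0.02·RH+f) = 18.24 μm/a
  Cl⁻ term: 0.102·323.0^0.62·exp(0.033·42+0.04·5.9) = 18.57
  sum: 18.24 + 18.57 → r_corr = 36.81 μm/a
ISO 9223 Table 2 (carbon steel): 25 < 36.8 ≤ 50 μm/a ⇒ C3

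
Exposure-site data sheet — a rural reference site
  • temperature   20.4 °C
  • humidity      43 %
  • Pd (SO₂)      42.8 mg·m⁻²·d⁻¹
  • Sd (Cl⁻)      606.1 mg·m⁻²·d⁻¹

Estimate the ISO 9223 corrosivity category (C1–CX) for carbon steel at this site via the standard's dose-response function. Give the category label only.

C4

carbon steel: f(T) = -0.054·(T−10) [T>10 °C] = -0.5616
  SO₂ term: 1.77·42.8^0.52·exp(0.02·43-0.5616) = 16.82
  Sd branch = 0.102·Sd^0.62·e^(0.033·RH+0.04·T) = 50.63 μm/a
  sum: 16.82 + 50.63 → r_corr = 67.46 μm/a
67.5 μm/a falls in (50, 80] for carbon steel → category C4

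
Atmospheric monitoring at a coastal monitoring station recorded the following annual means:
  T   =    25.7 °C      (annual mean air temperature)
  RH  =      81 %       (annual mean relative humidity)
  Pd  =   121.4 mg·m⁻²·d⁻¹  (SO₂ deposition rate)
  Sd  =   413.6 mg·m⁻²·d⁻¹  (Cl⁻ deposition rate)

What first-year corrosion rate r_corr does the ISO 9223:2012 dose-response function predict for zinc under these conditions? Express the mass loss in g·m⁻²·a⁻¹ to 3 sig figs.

zinc: temperature factor f = -0.071·(15.7) = -1.1147
  sulphur-dioxide contribution → 1.451 μm/a
  chloride contribution → 9.218 μm/a
  total first-year rate 10.67 μm/a
Convert to mass loss: 10.67 μm/a × 7.14 g/cm³ = 76.18 g·m⁻²·a⁻¹

r_corr = 76.2 g·m⁻²·a⁻¹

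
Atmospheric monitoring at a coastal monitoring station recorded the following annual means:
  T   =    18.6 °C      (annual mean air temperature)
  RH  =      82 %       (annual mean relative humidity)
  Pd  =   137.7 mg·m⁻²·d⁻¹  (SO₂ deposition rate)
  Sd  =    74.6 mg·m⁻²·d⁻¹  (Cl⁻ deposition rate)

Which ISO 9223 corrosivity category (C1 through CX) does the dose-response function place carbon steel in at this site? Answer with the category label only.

carbon steel: f(T) = -0.054·(T−10) [T>10 °C] = -0.4644
  sulphur-dioxide contribution → 74.26 μm/a
  chloride contribution → 46.56 μm/a
  total first-year rate 120.8 μm/a
Category bounds: 80…200 μm/a bracket r_corr ⇒ C5

C5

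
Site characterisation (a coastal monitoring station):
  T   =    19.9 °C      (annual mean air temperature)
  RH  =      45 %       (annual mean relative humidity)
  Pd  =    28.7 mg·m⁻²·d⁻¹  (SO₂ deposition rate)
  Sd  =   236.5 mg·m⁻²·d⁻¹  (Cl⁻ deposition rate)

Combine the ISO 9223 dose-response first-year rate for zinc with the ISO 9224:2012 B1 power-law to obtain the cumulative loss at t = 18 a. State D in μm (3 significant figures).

zinc: f(T) = -0.071·(T−10) [T>10 °C] = -0.7029
  sulphur-dioxide contribution → 0.2217 μm/a
  chloride contribution → 3.07 μm/a
  ⇒ r_corr(zinc) = 3.291 μm/a
Power-law: D(18) = r_corr · 18^0.813
  D(18) = 3.291 × 18^0.813 = 3.291 × 10.48 = 34.51 μm

D(18) = 34.5 μm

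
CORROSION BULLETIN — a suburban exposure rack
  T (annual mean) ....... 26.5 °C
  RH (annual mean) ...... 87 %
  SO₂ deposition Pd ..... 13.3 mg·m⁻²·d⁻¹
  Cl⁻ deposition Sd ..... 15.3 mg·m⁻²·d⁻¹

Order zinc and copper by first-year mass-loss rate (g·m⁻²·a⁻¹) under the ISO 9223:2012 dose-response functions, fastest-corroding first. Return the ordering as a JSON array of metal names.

zinc: T>10 °C ⇒ hinge -0.071·(26.5−10) = -1.1715
  Pd branch = 0.0129·Pd^0.44·e^(0.046·RH+f) = 0.6829 μm/a
  Cl⁻ term: 0.0175·15.3^0.57·exp(0.008·87+0.085·26.5) = 1.581
  r_corr = 0.6829 + 1.581 = 2.264 μm/a
  mass loss = 2.264 μm/a × 7.14 g/cm³ = 16.16 g·m⁻²·a⁻¹
copper: f(T) = -0.080·(T−10) [T>10 °C] = -1.3200
  Pd branch = 0.0053·Pd^0.26·e^(0.059·RH+f) = 0.4704 μm/a
  Cl⁻ term: 0.01025·15.3^0.27·exp(0.036·87+0.049·26.5) = 1.798
  sum: 0.4704 + 1.798 → r_corr = 2.268 μm/a
  mass loss = 2.268 μm/a × 8.96 g/cm³ = 20.32 g·m⁻²·a⁻¹
Ordering by g·m⁻²·a⁻¹: copper (20.3) > zinc (16.2)

["copper", "zinc"]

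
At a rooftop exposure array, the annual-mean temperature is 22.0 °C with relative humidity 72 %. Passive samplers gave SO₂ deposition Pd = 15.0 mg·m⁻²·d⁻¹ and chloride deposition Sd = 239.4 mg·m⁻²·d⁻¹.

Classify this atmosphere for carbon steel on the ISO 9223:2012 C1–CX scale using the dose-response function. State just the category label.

carbon steel: T>10 °C ⇒ hinge -0.054·(22.0−10) = -0.6480
  sulphur-dioxide contribution → 15.98 μm/a
  chloride contribution → 79.02 μm/a
  ⇒ r_corr(carbon steel) = 94.99 μm/a
ISO 9223 Table 2 (carbon steel): 80 < 95 ≤ 200 μm/a ⇒ C5

C5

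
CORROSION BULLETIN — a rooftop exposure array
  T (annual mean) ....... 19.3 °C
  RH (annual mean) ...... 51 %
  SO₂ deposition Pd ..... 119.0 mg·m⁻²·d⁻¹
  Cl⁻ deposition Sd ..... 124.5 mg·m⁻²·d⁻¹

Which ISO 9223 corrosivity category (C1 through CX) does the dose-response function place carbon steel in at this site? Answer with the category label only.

C4

carbon steel: f(T) = -0.054·(T−10) [T>10 °C] = -0.5022
  sulphur-dioxide contribution → 35.66 μm/a
  chloride contribution → 23.65 μm/a
  ⇒ r_corr(carbon steel) = 59.3 μm/a
ISO 9223 Table 2 (carbon steel): 50 < 59.3 ≤ 80 μm/a ⇒ C4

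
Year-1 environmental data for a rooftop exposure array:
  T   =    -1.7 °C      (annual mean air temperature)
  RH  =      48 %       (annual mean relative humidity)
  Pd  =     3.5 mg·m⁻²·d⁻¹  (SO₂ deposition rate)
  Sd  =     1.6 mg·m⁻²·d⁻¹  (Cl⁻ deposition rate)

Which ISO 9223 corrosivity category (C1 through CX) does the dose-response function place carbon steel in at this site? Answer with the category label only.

C2

carbon steel: T≤10 °C ⇒ hinge +0.150·(-1.7−10) = -1.7550
  SO₂ term: 1.77·3.5^0.52·exp(0.02·48-1.7550) = 1.533
  Sd branch = 0.102·Sd^0.62·e^(0.033·RH+0.04·T) = 0.6216 μm/a
  r_corr = 1.533 + 0.6216 = 2.155 μm/a
Category bounds: 1.3…25 μm/a bracket r_corr ⇒ C2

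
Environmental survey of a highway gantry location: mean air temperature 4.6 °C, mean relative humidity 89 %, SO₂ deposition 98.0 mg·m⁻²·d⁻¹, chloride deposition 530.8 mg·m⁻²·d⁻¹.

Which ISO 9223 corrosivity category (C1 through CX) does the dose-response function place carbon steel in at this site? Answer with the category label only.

carbon steel: temperature factor f = +0.150·(-5.4) = -0.8100
  Pd branch = 1.77·Pd^0.52·e^(0.02·RH+f) = 50.66 μm/a
  Sd branch = 0.102·Sd^0.62·e^(0.033·RH+0.04·T) = 113.1 μm/a
  sum: 50.66 + 113.1 → r_corr = 163.8 μm/a
Category bounds: 80…200 μm/a bracket r_corr ⇒ C5

C5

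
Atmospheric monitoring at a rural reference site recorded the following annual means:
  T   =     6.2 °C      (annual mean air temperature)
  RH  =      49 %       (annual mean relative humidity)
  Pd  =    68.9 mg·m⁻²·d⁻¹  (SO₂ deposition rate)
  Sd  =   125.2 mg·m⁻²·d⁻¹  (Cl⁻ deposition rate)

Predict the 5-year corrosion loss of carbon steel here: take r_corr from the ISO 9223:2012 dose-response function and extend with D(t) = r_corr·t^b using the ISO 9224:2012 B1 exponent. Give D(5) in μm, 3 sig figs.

carbon steel: f(T) = +0.150·(T−10) [T≤10 °C] = -0.5700
  sulphur-dioxide contribution → 24.09 μm/a
  chloride contribution → 13.15 μm/a
  total first-year rate 37.25 μm/a
Long-term exponent b (ISO 9224 Table 2, B1) = 0.523
  D(5) = 37.25 × 5^0.523 = 37.25 × 2.32 = 86.43 μm

D(5) = 86.4 μm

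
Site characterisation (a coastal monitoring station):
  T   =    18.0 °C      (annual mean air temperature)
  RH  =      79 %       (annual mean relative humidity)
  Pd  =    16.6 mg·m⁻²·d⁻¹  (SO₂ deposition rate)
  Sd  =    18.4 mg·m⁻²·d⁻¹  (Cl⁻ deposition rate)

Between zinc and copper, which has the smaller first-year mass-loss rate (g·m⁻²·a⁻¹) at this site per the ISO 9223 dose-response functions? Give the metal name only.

zinc

zinc: temperature factor f = -0.071·(8.0) = -0.5680
  Pd branch = 0.0129·Pd^0.44·e^(0.046·RH+f) = 0.9528 μm/a
  Sd branch = 0.0175·Sd^0.57·e^(0.008·RH+0.085·T) = 0.7997 μm/a
  sum: 0.9528 + 0.7997 → r_corr = 1.752 μm/a
  mass loss = 1.752 μm/a × 7.14 g/cm³ = 12.51 g·m⁻²·a⁻¹
copper: f(T) = -0.080·(T−10) [T>10 °C] = -0.6400
  Pd branch = 0.0053·Pd^0.26·e^(0.059·RH+f) = 0.6135 μm/a
  Cl⁻ term: 0.01025·18.4^0.27·exp(0.036·79+0.049·18.0) = 0.9341
  sum: 0.6135 + 0.9341 → r_corr = 1.548 μm/a
  mass loss = 1.548 μm/a × 8.96 g/cm³ = 13.87 g·m⁻²·a⁻¹
Ordering by g·m⁻²·a⁻¹: copper (13.9) > zinc (12.5)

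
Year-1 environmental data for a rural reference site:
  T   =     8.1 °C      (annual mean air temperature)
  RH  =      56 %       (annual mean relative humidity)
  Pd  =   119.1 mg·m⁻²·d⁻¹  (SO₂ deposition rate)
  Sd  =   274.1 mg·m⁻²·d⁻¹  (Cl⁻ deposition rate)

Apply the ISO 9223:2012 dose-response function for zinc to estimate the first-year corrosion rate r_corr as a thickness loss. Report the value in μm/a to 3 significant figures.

zinc: T≤10 °C ⇒ hinge +0.038·(8.1−10) = -0.0722
  Pd branch = 0.0129·Pd^0.44·e^(0.046·RH+f) = 1.292 μm/a
  Cl⁻ term: 0.0175·274.1^0.57·exp(0.008·56+0.085·8.1) = 1.337
  r_corr = 1.292 + 1.337 = 2.63 μm/a

r_corr = 2.63 μm/a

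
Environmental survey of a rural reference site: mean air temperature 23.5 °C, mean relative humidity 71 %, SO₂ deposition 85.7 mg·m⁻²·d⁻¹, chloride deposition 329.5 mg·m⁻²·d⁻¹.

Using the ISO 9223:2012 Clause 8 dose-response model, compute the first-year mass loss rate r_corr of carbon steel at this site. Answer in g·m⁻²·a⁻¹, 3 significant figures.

r_corr = 1.06e+03 g·m⁻²·a⁻¹

carbon steel: temperature factor f = -0.054·(13.5) = -0.7290
  Pd branch = 1.77·Pd^0.52·e^(0.02·RH+f) = 35.75 μm/a
  Sd branch = 0.102·Sd^0.62·e^(0.033·RH+0.04·T) = 98.96 μm/a
  r_corr = 35.75 + 98.96 = 134.7 μm/a
Convert to mass loss: 134.7 μm/a × 7.85 g/cm³ = 1057 g·m⁻²·a⁻¹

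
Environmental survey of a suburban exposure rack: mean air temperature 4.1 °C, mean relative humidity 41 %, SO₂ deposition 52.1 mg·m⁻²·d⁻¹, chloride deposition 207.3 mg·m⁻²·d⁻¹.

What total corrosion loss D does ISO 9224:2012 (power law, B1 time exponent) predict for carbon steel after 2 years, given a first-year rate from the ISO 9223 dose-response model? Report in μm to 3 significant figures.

D(2) = 36.9 μm

carbon steel: temperature factor f = +0.150·(-5.9) = -0.8850
  sulphur-dioxide contribution → 12.96 μm/a
  chloride contribution → 12.7 μm/a
  total first-year rate 25.65 μm/a
Power-law: D(2) = r_corr · 2^0.523
  D(2) = 25.65 × 2^0.523 = 25.65 × 1.437 = 36.86 μm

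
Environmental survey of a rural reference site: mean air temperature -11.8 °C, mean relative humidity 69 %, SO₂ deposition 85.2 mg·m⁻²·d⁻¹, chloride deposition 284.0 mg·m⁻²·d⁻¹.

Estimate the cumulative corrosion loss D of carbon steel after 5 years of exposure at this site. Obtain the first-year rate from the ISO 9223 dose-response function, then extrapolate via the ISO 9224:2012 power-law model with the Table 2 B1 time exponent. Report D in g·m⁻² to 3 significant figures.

carbon steel: temperature factor f = +0.150·(-21.8) = -3.2700
  Pd branch = 1.77·Pd^0.52·e^(0.02·RH+f) = 2.698 μm/a
  Cl⁻ term: 0.102·284.0^0.62·exp(0.033·69+0.04·-11.8) = 20.59
  sum: 2.698 + 20.59 → r_corr = 23.28 μm/a
ISO 9224: D(t) = r_corr · t^b with b = 0.523 (carbon steel, B1)
  D(5) = 23.28 × 5^0.523 = 23.28 × 2.32 = 54.03 μm
  Mass loss = 54.03 μm × 7.85 g/cm³ = 424.1 g·m⁻²

D(5) = 424 g·m⁻²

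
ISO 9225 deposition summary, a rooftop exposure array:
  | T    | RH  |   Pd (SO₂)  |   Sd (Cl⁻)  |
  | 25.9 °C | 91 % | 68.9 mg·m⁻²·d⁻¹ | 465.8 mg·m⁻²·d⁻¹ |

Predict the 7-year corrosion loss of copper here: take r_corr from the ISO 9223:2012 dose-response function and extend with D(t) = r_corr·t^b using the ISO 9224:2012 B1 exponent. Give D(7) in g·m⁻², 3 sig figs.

D(7) = 198 g·m⁻²

copper: temperature factor f = -0.080·(15.9) = -1.2720
  SO₂ term: 0.0053·68.9^0.26·exp(0.059·91-1.2720) = 0.9583
  Cl⁻ term: 0.01025·465.8^0.27·exp(0.036·91+0.049·25.9) = 5.07
  r_corr = 0.9583 + 5.07 = 6.029 μm/a
Long-term exponent b (ISO 9224 Table 2, B1) = 0.667
  D(7) = 6.029 × 7^0.667 = 6.029 × 3.662 = 22.08 μm
  Mass loss = 22.08 μm × 8.96 g/cm³ = 197.8 g·m⁻²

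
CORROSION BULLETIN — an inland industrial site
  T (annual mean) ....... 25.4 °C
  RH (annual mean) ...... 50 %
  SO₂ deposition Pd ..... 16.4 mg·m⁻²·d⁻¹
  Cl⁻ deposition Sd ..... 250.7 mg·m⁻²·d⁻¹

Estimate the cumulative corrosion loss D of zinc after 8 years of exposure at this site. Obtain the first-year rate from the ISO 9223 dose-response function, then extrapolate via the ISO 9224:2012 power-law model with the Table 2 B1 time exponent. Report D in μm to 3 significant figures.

zinc: T>10 °C ⇒ hinge -0.071·(25.4−10) = -1.0934
  Pd branch = 0.0129·Pd^0.44·e^(0.046·RH+f) = 0.1476 μm/a
  Cl⁻ term: 0.0175·250.7^0.57·exp(0.008·50+0.085·25.4) = 5.271
  r_corr = 0.1476 + 5.271 = 5.419 μm/a
ISO 9224: D(t) = r_corr · t^b with b = 0.813 (zinc, B1)
  D(8) = 5.419 × 8^0.813 = 5.419 × 5.423 = 29.38 μm

D(8) = 29.4 μm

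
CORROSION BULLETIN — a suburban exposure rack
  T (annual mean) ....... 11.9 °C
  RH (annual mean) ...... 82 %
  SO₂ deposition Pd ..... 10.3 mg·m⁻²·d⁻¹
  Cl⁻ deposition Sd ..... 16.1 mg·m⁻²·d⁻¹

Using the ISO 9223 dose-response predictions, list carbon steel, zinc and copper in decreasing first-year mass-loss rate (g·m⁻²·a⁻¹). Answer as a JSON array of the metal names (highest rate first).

carbon steel: T>10 °C ⇒ hinge -0.054·(11.9−10) = -0.1026
  Pd branch = 1.77·Pd^0.52·e^(0.02·RH+f) = 27.69 μm/a
  Cl⁻ term: 0.102·16.1^0.62·exp(0.033·82+0.04·11.9) = 13.76
  sum: 27.69 + 13.76 → r_corr = 41.46 μm/a
  mass loss = 41.46 μm/a × 7.85 g/cm³ = 325.4 g·m⁻²·a⁻¹
zinc: T>10 °C ⇒ hinge -0.071·(11.9−10) = -0.1349
  SO₂ term: 0.0129·10.3^0.44·exp(0.046·82-0.1349) = 1.367
  Sd branch = 0.0175·Sd^0.57·e^(0.008·RH+0.085·T) = 0.452 μm/a
  r_corr = 1.367 + 0.452 = 1.819 μm/a
  mass loss = 1.819 μm/a × 7.14 g/cm³ = 12.99 g·m⁻²·a⁻¹
copper: f(T) = -0.080·(T−10) [T>10 °C] = -0.1520
  Pd branch = 0.0053·Pd^0.26·e^(0.059·RH+f) = 1.054 μm/a
  Cl⁻ term: 0.01025·16.1^0.27·exp(0.036·82+0.049·11.9) = 0.7445
  sum: 1.054 + 0.7445 → r_corr = 1.798 μm/a
  mass loss = 1.798 μm/a × 8.96 g/cm³ = 16.11 g·m⁻²·a⁻¹
Ordering by g·m⁻²·a⁻¹: carbon steel (325) > copper (16.1) > zinc (13)

["carbon steel", "copper", "zinc"]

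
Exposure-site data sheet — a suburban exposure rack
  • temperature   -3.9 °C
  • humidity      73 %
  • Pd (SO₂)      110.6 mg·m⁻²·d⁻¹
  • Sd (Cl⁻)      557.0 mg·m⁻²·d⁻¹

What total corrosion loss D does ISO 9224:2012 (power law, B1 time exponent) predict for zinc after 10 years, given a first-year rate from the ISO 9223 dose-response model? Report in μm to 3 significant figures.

D(10) = 16.6 μm

zinc: f(T) = +0.038·(T−10) [T≤10 °C] = -0.5282
  SO₂ term: 0.0129·110.6^0.44·exp(0.046·73-0.5282) = 1.733
  Cl⁻ term: 0.0175·557.0^0.57·exp(0.008·73+0.085·-3.9) = 0.8276
  r_corr = 1.733 + 0.8276 = 2.561 μm/a
ISO 9224: D(t) = r_corr · t^b with b = 0.813 (zinc, B1)
  D(10) = 2.561 × 10^0.813 = 2.561 × 6.501 = 16.65 μm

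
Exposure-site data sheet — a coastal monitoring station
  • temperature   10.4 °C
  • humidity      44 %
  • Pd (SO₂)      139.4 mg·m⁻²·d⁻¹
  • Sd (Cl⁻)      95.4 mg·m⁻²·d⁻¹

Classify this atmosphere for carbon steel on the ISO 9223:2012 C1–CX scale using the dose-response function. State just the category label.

C4

carbon steel: f(T) = -0.054·(T−10) [T>10 °C] = -0.0216
  sulphur-dioxide contribution → 54.42 μm/a
  chloride contribution → 11.15 μm/a
  ⇒ r_corr(carbon steel) = 65.57 μm/a
65.6 μm/a falls in (50, 80] for carbon steel → category C4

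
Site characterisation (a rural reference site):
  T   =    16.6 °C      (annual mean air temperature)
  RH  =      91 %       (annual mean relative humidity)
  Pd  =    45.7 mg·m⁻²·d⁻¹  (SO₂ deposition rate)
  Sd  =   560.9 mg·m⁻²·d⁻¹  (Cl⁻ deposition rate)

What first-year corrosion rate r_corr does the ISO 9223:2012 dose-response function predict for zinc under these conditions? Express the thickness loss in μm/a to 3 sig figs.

zinc: f(T) = -0.071·(T−10) [T>10 °C] = -0.4686
  sulphur-dioxide contribution → 2.854 μm/a
  chloride contribution → 5.481 μm/a
  ⇒ r_corr(zinc) = 8.335 μm/a

r_corr = 8.33 μm/a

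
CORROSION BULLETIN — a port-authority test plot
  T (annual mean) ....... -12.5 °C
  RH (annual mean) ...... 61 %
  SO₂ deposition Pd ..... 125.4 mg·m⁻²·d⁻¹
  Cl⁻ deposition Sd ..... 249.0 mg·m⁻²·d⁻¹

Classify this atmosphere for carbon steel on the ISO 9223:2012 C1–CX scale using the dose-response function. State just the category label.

carbon steel: temperature factor f = +0.150·(-22.5) = -3.3750
  SO₂ term: 1.77·125.4^0.52·exp(0.02·61-3.3750) = 2.53
  Cl⁻ term: 0.102·249.0^0.62·exp(0.033·61+0.04·-12.5) = 14.17
  sum: 2.53 + 14.17 → r_corr = 16.7 μm/a
16.7 μm/a falls in (1.3, 25] for carbon steel → category C2

C2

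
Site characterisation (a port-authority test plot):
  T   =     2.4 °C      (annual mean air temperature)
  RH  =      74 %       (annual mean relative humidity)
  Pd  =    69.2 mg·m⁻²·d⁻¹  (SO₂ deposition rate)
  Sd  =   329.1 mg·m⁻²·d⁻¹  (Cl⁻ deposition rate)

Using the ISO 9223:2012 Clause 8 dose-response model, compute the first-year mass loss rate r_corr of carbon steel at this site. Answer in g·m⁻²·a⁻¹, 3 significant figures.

carbon steel: T≤10 °C ⇒ hinge +0.150·(2.4−10) = -1.1400
  SO₂ term: 1.77·69.2^0.52·exp(0.02·74-1.1400) = 22.52
  Cl⁻ term: 0.102·329.1^0.62·exp(0.033·74+0.04·2.4) = 46.94
  r_corr = 22.52 + 46.94 = 69.46 μm/a
Convert to mass loss: 69.46 μm/a × 7.85 g/cm³ = 545.3 g·m⁻²·a⁻¹

r_corr = 545 g·m⁻²·a⁻¹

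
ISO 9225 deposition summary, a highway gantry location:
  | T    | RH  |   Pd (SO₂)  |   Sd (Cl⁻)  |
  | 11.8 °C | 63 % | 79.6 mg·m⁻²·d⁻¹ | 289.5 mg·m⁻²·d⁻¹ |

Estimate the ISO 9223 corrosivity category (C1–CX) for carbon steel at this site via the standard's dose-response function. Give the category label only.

C5

carbon steel: T>10 °C ⇒ hinge -0.054·(11.8−10) = -0.0972
  SO₂ term: 1.77·79.6^0.52·exp(0.02·63-0.0972) = 55.14
  Cl⁻ term: 0.102·289.5^0.62·exp(0.033·63+0.04·11.8) = 43.92
  r_corr = 55.14 + 43.92 = 99.06 μm/a
99.1 μm/a falls in (80, 200] for carbon steel → category C5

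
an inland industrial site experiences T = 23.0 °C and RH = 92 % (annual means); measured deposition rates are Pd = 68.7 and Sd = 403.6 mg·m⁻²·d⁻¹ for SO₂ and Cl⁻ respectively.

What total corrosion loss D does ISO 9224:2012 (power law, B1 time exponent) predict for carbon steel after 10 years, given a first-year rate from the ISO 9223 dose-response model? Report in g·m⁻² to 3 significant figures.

D(10) = 7.06e+03 g·m⁻²

carbon steel: f(T) = -0.054·(T−10) [T>10 °C] = -0.7020
  Pd branch = 1.77·Pd^0.52·e^(0.02·RH+f) = 49.82 μm/a
  Sd branch = 0.102·Sd^0.62·e^(0.033·RH+0.04·T) = 220 μm/a
  r_corr = 49.82 + 220 = 269.8 μm/a
ISO 9224: D(t) = r_corr · t^b with b = 0.523 (carbon steel, B1)
  D(10) = 269.8 × 10^0.523 = 269.8 × 3.334 = 899.5 μm
  Mass loss = 899.5 μm × 7.85 g/cm³ = 7061 g·m⁻²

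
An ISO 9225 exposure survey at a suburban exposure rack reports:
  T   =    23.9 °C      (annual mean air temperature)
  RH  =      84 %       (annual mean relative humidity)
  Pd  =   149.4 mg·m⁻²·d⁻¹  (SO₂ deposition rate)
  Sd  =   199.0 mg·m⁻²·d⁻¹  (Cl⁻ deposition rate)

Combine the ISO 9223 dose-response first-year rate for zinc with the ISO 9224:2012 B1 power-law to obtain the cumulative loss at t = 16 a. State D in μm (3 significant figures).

D(16) = 70.6 μm

zinc: temperature factor f = -0.071·(13.9) = -0.9869
  SO₂ term: 0.0129·149.4^0.44·exp(0.046·84-0.9869) = 2.074
  Sd branch = 0.0175·Sd^0.57·e^(0.008·RH+0.085·T) = 5.339 μm/a
  r_corr = 2.074 + 5.339 = 7.414 μm/a
Power-law: D(16) = r_corr · 16^0.813
  D(16) = 7.414 × 16^0.813 = 7.414 × 9.527 = 70.63 μm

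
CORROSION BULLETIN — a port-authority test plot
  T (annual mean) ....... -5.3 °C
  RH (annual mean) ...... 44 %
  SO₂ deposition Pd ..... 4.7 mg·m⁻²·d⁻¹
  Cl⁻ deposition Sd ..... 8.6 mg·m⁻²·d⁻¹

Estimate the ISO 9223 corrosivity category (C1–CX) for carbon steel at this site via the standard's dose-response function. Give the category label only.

carbon steel: temperature factor f = +0.150·(-15.3) = -2.2950
  SO₂ term: 1.77·4.7^0.52·exp(0.02·44-2.2950) = 0.9615
  Cl⁻ term: 0.102·8.6^0.62·exp(0.033·44+0.04·-5.3) = 1.338
  r_corr = 0.9615 + 1.338 = 2.3 μm/a
Category bounds: 1.3…25 μm/a bracket r_corr ⇒ C2

C2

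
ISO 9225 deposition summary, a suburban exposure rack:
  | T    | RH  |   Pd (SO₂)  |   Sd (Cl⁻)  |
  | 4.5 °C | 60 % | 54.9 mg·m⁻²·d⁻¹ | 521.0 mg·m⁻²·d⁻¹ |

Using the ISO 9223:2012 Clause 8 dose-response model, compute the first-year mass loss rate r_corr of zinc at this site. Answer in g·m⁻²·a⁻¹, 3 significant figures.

zinc: T≤10 °C ⇒ hinge +0.038·(4.5−10) = -0.2090
  SO₂ term: 0.0129·54.9^0.44·exp(0.046·60-0.2090) = 0.9636
  Sd branch = 0.0175·Sd^0.57·e^(0.008·RH+0.085·T) = 1.466 μm/a
  r_corr = 0.9636 + 1.466 = 2.43 μm/a
Convert to mass loss: 2.43 μm/a × 7.14 g/cm³ = 17.35 g·m⁻²·a⁻¹

r_corr = 17.3 g·m⁻²·a⁻¹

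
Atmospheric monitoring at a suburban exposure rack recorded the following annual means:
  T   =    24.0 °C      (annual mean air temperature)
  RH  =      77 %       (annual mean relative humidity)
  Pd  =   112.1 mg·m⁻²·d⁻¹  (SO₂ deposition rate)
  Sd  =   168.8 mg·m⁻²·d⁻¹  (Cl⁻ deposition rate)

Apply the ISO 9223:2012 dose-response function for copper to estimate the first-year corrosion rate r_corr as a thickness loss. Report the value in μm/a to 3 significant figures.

r_corr = 2.68 μm/a

copper: temperature factor f = -0.080·(14.0) = -1.1200
  Pd branch = 0.0053·Pd^0.26·e^(0.059·RH+f) = 0.5543 μm/a
  Sd branch = 0.01025·Sd^0.27·e^(0.036·RH+0.049·T) = 2.122 μm/a
  sum: 0.5543 + 2.122 → r_corr = 2.676 μm/a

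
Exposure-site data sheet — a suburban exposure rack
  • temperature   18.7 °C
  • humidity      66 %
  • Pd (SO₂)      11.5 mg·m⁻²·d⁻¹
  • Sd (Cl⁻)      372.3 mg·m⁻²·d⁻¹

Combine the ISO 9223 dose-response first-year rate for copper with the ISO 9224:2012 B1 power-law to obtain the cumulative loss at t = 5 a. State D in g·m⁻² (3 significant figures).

copper: f(T) = -0.080·(T−10) [T>10 °C] = -0.6960
  sulphur-dioxide contribution → 0.2449 μm/a
  chloride contribution → 1.364 μm/a
  ⇒ r_corr(copper) = 1.608 μm/a
ISO 9224: D(t) = r_corr · t^b with b = 0.667 (copper, B1)
  D(5) = 1.608 × 5^0.667 = 1.608 × 2.926 = 4.706 μm
  Mass loss = 4.706 μm × 8.96 g/cm³ = 42.16 g·m⁻²

D(5) = 42.2 g·m⁻²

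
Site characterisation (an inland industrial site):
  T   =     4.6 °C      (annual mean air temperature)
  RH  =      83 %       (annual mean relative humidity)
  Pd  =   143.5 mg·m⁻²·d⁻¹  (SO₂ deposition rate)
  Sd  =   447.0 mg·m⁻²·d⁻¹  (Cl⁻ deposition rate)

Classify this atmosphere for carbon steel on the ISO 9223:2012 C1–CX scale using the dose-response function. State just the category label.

carbon steel: temperature factor f = +0.150·(-5.4) = -0.8100
  sulphur-dioxide contribution → 54.79 μm/a
  chloride contribution → 83.41 μm/a
  total first-year rate 138.2 μm/a
138 μm/a falls in (80, 200] for carbon steel → category C5

C5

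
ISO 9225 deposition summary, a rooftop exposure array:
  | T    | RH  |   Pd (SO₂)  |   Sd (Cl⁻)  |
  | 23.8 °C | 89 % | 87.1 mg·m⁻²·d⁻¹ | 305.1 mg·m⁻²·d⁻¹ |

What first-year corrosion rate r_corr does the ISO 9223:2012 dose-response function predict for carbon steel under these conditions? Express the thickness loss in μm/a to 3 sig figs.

carbon steel: T>10 °C ⇒ hinge -0.054·(23.8−10) = -0.7452
  sulphur-dioxide contribution → 50.84 μm/a
  chloride contribution → 173 μm/a
  ⇒ r_corr(carbon steel) = 223.8 μm/a

r_corr = 224 μm/a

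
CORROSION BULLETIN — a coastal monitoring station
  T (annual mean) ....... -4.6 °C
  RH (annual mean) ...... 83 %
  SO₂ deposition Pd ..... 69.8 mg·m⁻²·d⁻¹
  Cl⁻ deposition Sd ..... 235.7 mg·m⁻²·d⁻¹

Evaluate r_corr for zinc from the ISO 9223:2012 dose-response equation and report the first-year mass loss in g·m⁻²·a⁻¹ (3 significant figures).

r_corr = 19.3 g·m⁻²·a⁻¹

zinc: f(T) = +0.038·(T−10) [T≤10 °C] = -0.5548
  Pd branch = 0.0129·Pd^0.44·e^(0.046·RH+f) = 2.183 μm/a
  Cl⁻ term: 0.0175·235.7^0.57·exp(0.008·83+0.085·-4.6) = 0.5174
  sum: 2.183 + 0.5174 → r_corr = 2.701 μm/a
Convert to mass loss: 2.701 μm/a × 7.14 g/cm³ = 19.28 g·m⁻²·a⁻¹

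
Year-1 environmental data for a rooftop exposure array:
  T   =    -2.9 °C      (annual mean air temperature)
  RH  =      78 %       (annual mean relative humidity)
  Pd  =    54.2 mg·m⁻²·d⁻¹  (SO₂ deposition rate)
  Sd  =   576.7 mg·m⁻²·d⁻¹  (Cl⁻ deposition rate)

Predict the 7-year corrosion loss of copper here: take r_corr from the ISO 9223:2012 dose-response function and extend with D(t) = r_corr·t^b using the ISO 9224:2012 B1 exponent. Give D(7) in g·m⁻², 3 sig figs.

D(7) = 36.5 g·m⁻²

copper: T≤10 °C ⇒ hinge +0.126·(-2.9−10) = -1.6254
  sulphur-dioxide contribution → 0.2937 μm/a
  chloride contribution → 0.8203 μm/a
  total first-year rate 1.114 μm/a
Power-law: D(7) = r_corr · 7^0.667
  D(7) = 1.114 × 7^0.667 = 1.114 × 3.662 = 4.079 μm
  Mass loss = 4.079 μm × 8.96 g/cm³ = 36.55 g·m⁻²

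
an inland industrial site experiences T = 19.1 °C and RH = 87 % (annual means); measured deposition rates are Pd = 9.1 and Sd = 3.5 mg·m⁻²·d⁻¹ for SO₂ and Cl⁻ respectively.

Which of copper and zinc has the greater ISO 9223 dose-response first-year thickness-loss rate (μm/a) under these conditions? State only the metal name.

copper: temperature factor f = -0.080·(9.1) = -0.7280
  sulphur-dioxide contribution → 0.7704 μm/a
  chloride contribution → 0.84 μm/a
  ⇒ r_corr(copper) = 1.61 μm/a
zinc: f(T) = -0.071·(T−10) [T>10 °C] = -0.6461
  sulphur-dioxide contribution → 0.9773 μm/a
  chloride contribution → 0.3635 μm/a
  ⇒ r_corr(zinc) = 1.341 μm/a
Ordering by μm/a: copper (1.61) > zinc (1.34)

copper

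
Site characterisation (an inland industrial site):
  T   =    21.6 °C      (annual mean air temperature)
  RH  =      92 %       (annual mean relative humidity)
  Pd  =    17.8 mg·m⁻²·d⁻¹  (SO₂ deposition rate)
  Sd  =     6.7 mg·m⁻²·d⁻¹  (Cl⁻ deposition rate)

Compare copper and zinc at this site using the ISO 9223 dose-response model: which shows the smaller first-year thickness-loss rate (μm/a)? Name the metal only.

zinc

copper: temperature factor f = -0.080·(11.6) = -0.9280
  SO₂ term: 0.0053·17.8^0.26·exp(0.059·92-0.9280) = 1.009
  Cl⁻ term: 0.01025·6.7^0.27·exp(0.036·92+0.049·21.6) = 1.355
  sum: 1.009 + 1.355 → r_corr = 2.363 μm/a
zinc: T>10 °C ⇒ hinge -0.071·(21.6−10) = -0.8236
  Pd branch = 0.0129·Pd^0.44·e^(0.046·RH+f) = 1.384 μm/a
  Sd branch = 0.0175·Sd^0.57·e^(0.008·RH+0.085·T) = 0.6775 μm/a
  r_corr = 1.384 + 0.6775 = 2.061 μm/a
Ordering by μm/a: copper (2.36) > zinc (2.06)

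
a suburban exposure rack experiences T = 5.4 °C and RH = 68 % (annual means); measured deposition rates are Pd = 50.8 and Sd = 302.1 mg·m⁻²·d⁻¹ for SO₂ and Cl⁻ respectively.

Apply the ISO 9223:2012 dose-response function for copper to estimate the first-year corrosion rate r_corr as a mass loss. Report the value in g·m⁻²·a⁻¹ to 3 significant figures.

r_corr = 10.5 g·m⁻²·a⁻¹

copper: f(T) = +0.126·(T−10) [T≤10 °C] = -0.5796
  Pd branch = 0.0053·Pd^0.26·e^(0.059·RH+f) = 0.4555 μm/a
  Sd branch = 0.01025·Sd^0.27·e^(0.036·RH+0.049·T) = 0.7218 μm/a
  r_corr = 0.4555 + 0.7218 = 1.177 μm/a
Convert to mass loss: 1.177 μm/a × 8.96 g/cm³ = 10.55 g·m⁻²·a⁻¹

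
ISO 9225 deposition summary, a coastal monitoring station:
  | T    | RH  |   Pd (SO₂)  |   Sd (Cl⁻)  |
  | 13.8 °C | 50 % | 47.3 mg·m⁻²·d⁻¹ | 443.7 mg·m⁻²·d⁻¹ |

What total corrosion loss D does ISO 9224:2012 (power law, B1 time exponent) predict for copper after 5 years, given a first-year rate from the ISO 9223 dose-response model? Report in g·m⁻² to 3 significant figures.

copper: f(T) = -0.080·(T−10) [T>10 °C] = -0.3040
  sulphur-dioxide contribution → 0.2036 μm/a
  chloride contribution → 0.6322 μm/a
  ⇒ r_corr(copper) = 0.8358 μm/a
ISO 9224: D(t) = r_corr · t^b with b = 0.667 (copper, B1)
  D(5) = 0.8358 × 5^0.667 = 0.8358 × 2.926 = 2.445 μm
  Mass loss = 2.445 μm × 8.96 g/cm³ = 21.91 g·m⁻²

D(5) = 21.9 g·m⁻²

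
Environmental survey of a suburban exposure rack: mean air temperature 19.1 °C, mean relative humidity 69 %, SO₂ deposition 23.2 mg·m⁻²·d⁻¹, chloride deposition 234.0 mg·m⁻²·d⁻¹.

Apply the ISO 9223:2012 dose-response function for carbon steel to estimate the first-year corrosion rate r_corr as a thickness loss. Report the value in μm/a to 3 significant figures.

carbon steel: f(T) = -0.054·(T−10) [T>10 °C] = -0.4914
  sulphur-dioxide contribution → 22.08 μm/a
  chloride contribution → 62.84 μm/a
  total first-year rate 84.91 μm/a

r_corr = 84.9 μm/a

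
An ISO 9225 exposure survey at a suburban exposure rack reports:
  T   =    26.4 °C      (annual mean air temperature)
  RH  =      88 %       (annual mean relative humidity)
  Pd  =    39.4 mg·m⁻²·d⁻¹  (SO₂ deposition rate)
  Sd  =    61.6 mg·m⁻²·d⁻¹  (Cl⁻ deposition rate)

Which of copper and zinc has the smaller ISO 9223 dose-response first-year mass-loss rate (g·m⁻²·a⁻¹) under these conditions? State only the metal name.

copper

copper: temperature factor f = -0.080·(16.4) = -1.3120
  SO₂ term: 0.0053·39.4^0.26·exp(0.059·88-1.3120) = 0.6671
  Sd branch = 0.01025·Sd^0.27·e^(0.036·RH+0.049·T) = 2.701 μm/a
  sum: 0.6671 + 2.701 → r_corr = 3.368 μm/a
  mass loss = 3.368 μm/a × 8.96 g/cm³ = 30.18 g·m⁻²·a⁻¹
zinc: T>10 °C ⇒ hinge -0.071·(26.4−10) = -1.1644
  SO₂ term: 0.0129·39.4^0.44·exp(0.046·88-1.1644) = 1.161
  Sd branch = 0.0175·Sd^0.57·e^(0.008·RH+0.085·T) = 3.495 μm/a
  r_corr = 1.161 + 3.495 = 4.656 μm/a
  mass loss = 4.656 μm/a × 7.14 g/cm³ = 33.24 g·m⁻²·a⁻¹
Ordering by g·m⁻²·a⁻¹: zinc (33.2) > copper (30.2)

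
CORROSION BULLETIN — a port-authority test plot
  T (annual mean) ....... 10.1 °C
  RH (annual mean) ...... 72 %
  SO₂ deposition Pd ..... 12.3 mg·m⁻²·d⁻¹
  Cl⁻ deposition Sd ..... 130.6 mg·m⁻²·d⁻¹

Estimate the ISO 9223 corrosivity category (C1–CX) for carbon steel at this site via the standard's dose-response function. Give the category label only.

C4

carbon steel: temperature factor f = -0.054·(0.1) = -0.0054
  SO₂ term: 1.77·12.3^0.52·exp(0.02·72-0.0054) = 27.4
  Sd branch = 0.102·Sd^0.62·e^(0.033·RH+0.04·T) = 33.72 μm/a
  sum: 27.4 + 33.72 → r_corr = 61.12 μm/a
ISO 9223 Table 2 (carbon steel): 50 < 61.1 ≤ 80 μm/a ⇒ C4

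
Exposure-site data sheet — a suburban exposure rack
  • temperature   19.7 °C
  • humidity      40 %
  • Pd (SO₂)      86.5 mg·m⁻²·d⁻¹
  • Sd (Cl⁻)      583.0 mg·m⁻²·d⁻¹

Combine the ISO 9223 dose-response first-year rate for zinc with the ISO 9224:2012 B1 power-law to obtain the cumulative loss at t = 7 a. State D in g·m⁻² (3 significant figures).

zinc: f(T) = -0.071·(T−10) [T>10 °C] = -0.6887
  Pd branch = 0.0129·Pd^0.44·e^(0.046·RH+f) = 0.2903 μm/a
  Sd branch = 0.0175·Sd^0.57·e^(0.008·RH+0.085·T) = 4.849 μm/a
  sum: 0.2903 + 4.849 → r_corr = 5.14 μm/a
Long-term exponent b (ISO 9224 Table 2, B1) = 0.813
  D(7) = 5.14 × 7^0.813 = 5.14 × 4.865 = 25 μm
  Mass loss = 25 μm × 7.14 g/cm³ = 178.5 g·m⁻²

D(7) = 179 g·m⁻²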